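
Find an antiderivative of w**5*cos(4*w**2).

w**4*sin(4*w**2)/8 + w**2*cos(4*w**2)/16 - sin(4*w**2)/64 + C

Let u = w², du = 2w dw; rewrite as (1/2)∫ u^2·cos(4u) du.
Now integrate by parts 2 times.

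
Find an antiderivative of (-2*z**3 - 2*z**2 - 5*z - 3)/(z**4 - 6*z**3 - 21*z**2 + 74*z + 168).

Factor the denominator: (z - 7)*(z - 4)*(z + 2)*(z + 3).
Partial-fraction decomposition: -24/(35*(z + 3)) + 5/(18*(z + 2)) + 61/(42*(z - 4)) - 137/(45*(z - 7)).
Integrate each term: A/(z−a) contributes A·log|z−a|.

-137*log(z - 7)/45 + 61*log(z - 4)/42 + 5*log(z + 2)/18 - 24*log(z + 3)/35 + C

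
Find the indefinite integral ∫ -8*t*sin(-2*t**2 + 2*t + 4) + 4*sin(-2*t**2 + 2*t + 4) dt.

Let u = 2*t**2 - 2*t - 4, so du = (4*t - 2) dt.
Rewriting, the integral becomes 2·∫ sin(u) du = 2·-cos(u).
Substituting back, u = 2*t**2 - 2*t - 4.

-2*cos(-2*t**2 + 2*t + 4) + C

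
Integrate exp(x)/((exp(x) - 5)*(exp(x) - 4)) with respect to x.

log(exp(x) - 5) - log(exp(x) - 4) + C

Let u = e^x, du = e^x dx.
The integral becomes ∫ du/((u-5)(u-4)); decompose into partial fractions.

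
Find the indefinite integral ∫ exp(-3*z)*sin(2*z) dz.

Let I denote the integral. Integrate by parts with u = sin(2*z), dv = exp(-3*z) dz, so v = -exp(-3*z)/3: I = -exp(-3*z)*sin(2*z)/3 + (2/3)·∫ exp(-3*z)*cos(2*z) dz.
Apply parts again with u = cos(2*z), dv = exp(-3*z) dz: ∫ exp(-3*z)*cos(2*z) dz = -exp(-3*z)*cos(2*z)/3 − (2/3)·I. Substituting back brings back I: I = -exp(-3*z)*sin(2*z)/3 - 2*exp(-3*z)*cos(2*z)/9 − (4/9)·I.
Solving for I: (1 + 4/9)·I equals the remaining terms, so I = (9/13)·(-exp(-3*z)*sin(2*z)/3 - 2*exp(-3*z)*cos(2*z)/9).

-3*exp(-3*z)*sin(2*z)/13 - 2*exp(-3*z)*cos(2*z)/13 + C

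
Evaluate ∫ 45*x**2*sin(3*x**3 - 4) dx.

-5*cos(3*x**3 - 4) + C

Let u = 3*x**3 - 4, so du = (9*x**2) dx.
Rewriting, the integral becomes 5·∫ sin(u) du = 5·-cos(u).
Substituting back, u = 3*x**3 - 4.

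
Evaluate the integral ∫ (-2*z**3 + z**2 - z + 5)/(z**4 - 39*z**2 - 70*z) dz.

Factor the denominator: z*(z - 7)*(z + 2)*(z + 5).
Partial-fraction decomposition: -19/(12*(z + 5)) + 1/(2*(z + 2)) - 71/(84*(z - 7)) - 1/(14*z).
Integrate each term: A/(z−a) contributes A·log|z−a|.

-log(z)/14 - 71*log(z - 7)/84 + log(z + 2)/2 - 19*log(z + 5)/12 + C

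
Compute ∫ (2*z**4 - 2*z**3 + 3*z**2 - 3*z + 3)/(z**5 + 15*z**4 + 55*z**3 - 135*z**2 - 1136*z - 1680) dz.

Factor the denominator: (z - 4)*(z + 3)*(z + 4)*(z + 5)*(z + 7).
Partial-fraction decomposition: 5659/(264*(z + 7)) - 177/(4*(z + 5)) + 703/(24*(z + 4)) - 255/(56*(z + 3)) + 47/(616*(z - 4)).
Integrate each term: A/(z−a) contributes A·log|z−a|.

47*log(z - 4)/616 - 255*log(z + 3)/56 + 703*log(z + 4)/24 - 177*log(z + 5)/4 + 5659*log(z + 7)/264 + C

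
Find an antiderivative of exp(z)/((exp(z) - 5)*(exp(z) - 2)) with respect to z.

Let u = e^z, du = e^z dz.
The integral becomes ∫ du/((u-5)(u-2)); decompose into partial fractions.

log(exp(z) - 5)/3 - log(exp(z) - 2)/3 + C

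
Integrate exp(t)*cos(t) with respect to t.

Let I denote the integral. Integrate by parts with u = cos(t), dv = exp(t) dt, so v = exp(t): I = exp(t)*cos(t) + ∫ exp(t)*sin(t) dt.
Apply parts again with u = sin(t), dv = exp(t) dt: ∫ exp(t)*sin(t) dt = exp(t)*sin(t) − I. Substituting back brings back I: I = exp(t)*sin(t) + exp(t)*cos(t) − I.
Solving for I: (1 + 1)·I equals the remaining terms, so I = (1/2)·(exp(t)*sin(t) + exp(t)*cos(t)).

exp(t)*sin(t)/2 + exp(t)*cos(t)/2 + C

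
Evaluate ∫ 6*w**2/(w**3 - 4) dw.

Let u = w**3 - 4, so du = (3*w**2) dw.
Rewriting, the integral becomes 2·∫ 1/u du = 2·log(u).
Substituting back, u = w**3 - 4.

2*log(w**3 - 4) + C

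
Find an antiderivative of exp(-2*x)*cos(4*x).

exp(-2*x)*sin(4*x)/5 - exp(-2*x)*cos(4*x)/10 + C

Let I denote the integral. Integrate by parts with u = cos(4*x), dv = exp(-2*x) dx, so v = -exp(-2*x)/2: I = -exp(-2*x)*cos(4*x)/2 − 2·∫ exp(-2*x)*sin(4*x) dx.
Apply parts again with u = sin(4*x), dv = exp(-2*x) dx: ∫ exp(-2*x)*sin(4*x) dx = -exp(-2*x)*sin(4*x)/2 + 2·I. Substituting back brings back I: I = exp(-2*x)*sin(4*x) - exp(-2*x)*cos(4*x)/2 − 4·I.
Solving for I: (1 + 4)·I equals the remaining terms, so I = (1/5)·(exp(-2*x)*sin(4*x) - exp(-2*x)*cos(4*x)/2).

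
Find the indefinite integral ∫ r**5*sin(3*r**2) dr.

-r**4*cos(3*r**2)/6 + r**2*sin(3*r**2)/9 + cos(3*r**2)/27 + C

Let u = r², du = 2r dr; rewrite as (1/2)∫ u^2·sin(3u) du.
Now integrate by parts 2 times.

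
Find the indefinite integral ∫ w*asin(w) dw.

Use integration by parts with u = arcsin(w), dv = w dw.
Then du = 1/sqrt(-w**2 + 1) dw.

w**2*asin(w)/2 + w*sqrt(-w**2 + 1)/4 - asin(w)/4 + C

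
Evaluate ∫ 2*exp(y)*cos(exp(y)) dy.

Let u = exp(y), so du = (exp(y)) dy.
Rewriting, the integral becomes 2·∫ cos(u) du = 2·sin(u).
Substituting back, u = exp(y).

2*sin(exp(y)) + C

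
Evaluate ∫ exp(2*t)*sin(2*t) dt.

exp(2*t)*sin(2*t)/4 - exp(2*t)*cos(2*t)/4 + C

Let I denote the integral. Integrate by parts with u = sin(2*t), dv = exp(2*t) dt, so v = exp(2*t)/2: I = exp(2*t)*sin(2*t)/2 − ∫ exp(2*t)*cos(2*t) dt.
Apply parts again with u = cos(2*t), dv = exp(2*t) dt: ∫ exp(2*t)*cos(2*t) dt = exp(2*t)*cos(2*t)/2 + I. Substituting back brings back I: I = exp(2*t)*sin(2*t)/2 - exp(2*t)*cos(2*t)/2 − I.
Solving for I: (1 + 1)·I equals the remaining terms, so I = (1/2)·(exp(2*t)*sin(2*t)/2 - exp(2*t)*cos(2*t)/2).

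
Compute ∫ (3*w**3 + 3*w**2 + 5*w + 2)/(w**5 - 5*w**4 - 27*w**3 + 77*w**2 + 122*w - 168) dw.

Factor the denominator: (w - 7)*(w - 3)*(w - 1)*(w + 2)*(w + 4).
Partial-fraction decomposition: -81/(385*(w + 4)) + 2/(27*(w + 2)) + 13/(180*(w - 1)) - 25/(56*(w - 3)) + 1213/(2376*(w - 7)).
Integrate each term: A/(w−a) contributes A·log|w−a|.

1213*log(w - 7)/2376 - 25*log(w - 3)/56 + 13*log(w - 1)/180 + 2*log(w + 2)/27 - 81*log(w + 4)/385 + C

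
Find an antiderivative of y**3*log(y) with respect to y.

y**4*log(y)/4 - y**4/16 + C

Use integration by parts with u = log(y), dv = y**3 dy.
Then du = 1/y dy and v = y**4/4.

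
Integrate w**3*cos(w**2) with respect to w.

w**2*sin(w**2)/2 + cos(w**2)/2 + C

Let u = w², du = 2w dw; rewrite as (1/2)∫ u^1·cos(1u) du.
Now integrate by parts 1 time.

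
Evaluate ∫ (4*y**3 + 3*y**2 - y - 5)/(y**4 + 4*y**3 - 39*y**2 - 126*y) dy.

5*log(y)/126 + 961*log(y - 6)/702 - 83*log(y + 3)/108 + 1223*log(y + 7)/364 + C

Factor the denominator: y*(y - 6)*(y + 3)*(y + 7).
Partial-fraction decomposition: 1223/(364*(y + 7)) - 83/(108*(y + 3)) + 961/(702*(y - 6)) + 5/(126*y).
Integrate each term: A/(y−a) contributes A·log|y−a|.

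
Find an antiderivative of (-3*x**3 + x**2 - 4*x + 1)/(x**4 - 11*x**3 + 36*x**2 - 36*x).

-log(x)/36 - 635*log(x - 6)/72 + 83*log(x - 3)/9 - 27*log(x - 2)/8 + C

Factor the denominator: x*(x - 6)*(x - 3)*(x - 2).
Partial-fraction decomposition: -27/(8*(x - 2)) + 83/(9*(x - 3)) - 635/(72*(x - 6)) - 1/(36*x).
Integrate each term: A/(x−a) contributes A·log|x−a|.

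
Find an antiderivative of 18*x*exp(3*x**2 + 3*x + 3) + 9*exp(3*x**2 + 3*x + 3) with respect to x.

3*exp(3*x**2 + 3*x + 3) + C

Let u = 3*x**2 + 3*x + 3, so du = (6*x + 3) dx.
Rewriting, the integral becomes 3·∫ e^u du = 3·e^u.
Substituting back, u = 3*x**2 + 3*x + 3.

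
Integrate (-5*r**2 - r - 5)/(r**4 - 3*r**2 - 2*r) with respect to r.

5*log(r)/2 - 3*log(r - 2)/2 - log(r + 1) + 3/(r + 1) + C

Factor the denominator: r*(r - 2)*(r + 1)**2.
Partial-fraction decomposition: -1/(r + 1) - 3/(r + 1)**2 - 3/(2*(r - 2)) + 5/(2*r).
Integrate each term; A/(r−a) gives A·log|r−a|; A/(r−a)² gives −A/(r−a).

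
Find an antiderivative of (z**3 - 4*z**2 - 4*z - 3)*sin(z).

Use integration by parts with u = z**3 - 4*z**2 - 4*z - 3, dv = sin(z) dz, so v = -cos(z).
Apply parts 3 times (tabular method): alternate signs, differentiate u down to 0, integrate dv up.

-z**3*cos(z) + 3*z**2*sin(z) + 4*z**2*cos(z) - 8*z*sin(z) + 10*z*cos(z) - 10*sin(z) - 5*cos(z) + C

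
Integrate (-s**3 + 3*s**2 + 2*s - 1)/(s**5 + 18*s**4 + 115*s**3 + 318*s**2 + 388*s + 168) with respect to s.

Factor the denominator: (s + 1)*(s + 2)**2*(s + 6)*(s + 7).
Partial-fraction decomposition: 19/(6*(s + 7)) - 311/(80*(s + 6)) + 11/(16*(s + 2)) - 3/(4*(s + 2)**2) + 1/(30*(s + 1)).
Integrate each term; A/(s−a) gives A·log|s−a|; A/(s−a)² gives −A/(s−a).

log(s + 1)/30 + 11*log(s + 2)/16 - 311*log(s + 6)/80 + 19*log(s + 7)/6 + 3/(4*s + 8) + C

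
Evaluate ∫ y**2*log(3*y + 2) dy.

Use integration by parts with u = log(3*y + 2), dv = y**2 dy.
Then du = 3/(3*y + 2) dy and v = y**3/3.

y**3*log(3*y + 2)/3 - y**3/9 + y**2/9 - 4*y/27 + 8*log(3*y + 2)/81 + C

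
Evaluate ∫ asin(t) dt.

t*asin(t) + sqrt(-t**2 + 1) + C

Use integration by parts with u = arcsin(t), dv = dt.
Then du = 1/sqrt(-t**2 + 1) dt.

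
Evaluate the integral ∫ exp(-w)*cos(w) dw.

Let I denote the integral. Integrate by parts with u = cos(w), dv = exp(-w) dw, so v = -exp(-w): I = -exp(-w)*cos(w) − ∫ exp(-w)*sin(w) dw.
Apply parts again with u = sin(w), dv = exp(-w) dw: ∫ exp(-w)*sin(w) dw = -exp(-w)*sin(w) + I. Substituting back brings back I: I = exp(-w)*sin(w) - exp(-w)*cos(w) − I.
Solving for I: (1 + 1)·I equals the remaining terms, so I = (1/2)·(exp(-w)*sin(w) - exp(-w)*cos(w)).

exp(-w)*sin(w)/2 - exp(-w)*cos(w)/2 + C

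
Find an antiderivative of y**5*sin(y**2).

-y**4*cos(y**2)/2 + y**2*sin(y**2) + cos(y**2) + C

Let u = y², du = 2y dy; rewrite as (1/2)∫ u^2·sin(1u) du.
Now integrate by parts 2 times.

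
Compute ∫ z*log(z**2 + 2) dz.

z**2*log(z**2 + 2)/2 - z**2/2 + log(z**2 + 2) + C

Let u = z**2 + 2, so du = (2*z) dz.
The integral becomes (1/2)·∫ log(u) du; integrate by parts with u′=log(u), dv′=du.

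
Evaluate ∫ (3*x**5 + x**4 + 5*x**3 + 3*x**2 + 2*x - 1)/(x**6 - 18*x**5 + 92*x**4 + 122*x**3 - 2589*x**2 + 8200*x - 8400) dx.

54697*log(x - 7)/864 - 10709*log(x - 5)/40 + 46664*log(x - 4)/243 + 977*log(x - 3)/64 + 9311*log(x + 5)/77760 - 3703/(27*x - 108) + C

Factor the denominator: (x - 7)*(x - 5)*(x - 4)**2*(x - 3)*(x + 5).
Partial-fraction decomposition: 9311/(77760*(x + 5)) + 977/(64*(x - 3)) + 46664/(243*(x - 4)) + 3703/(27*(x - 4)**2) - 10709/(40*(x - 5)) + 54697/(864*(x - 7)).
Integrate each term; A/(x−a) gives A·log|x−a|; A/(x−a)² gives −A/(x−a).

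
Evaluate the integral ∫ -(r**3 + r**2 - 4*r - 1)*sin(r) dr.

Use integration by parts with u = r**3 + r**2 - 4*r - 1, dv = -sin(r) dr, so v = cos(r).
Apply parts 3 times (tabular method): alternate signs, differentiate u down to 0, integrate dv up.

r**3*cos(r) - 3*r**2*sin(r) + r**2*cos(r) - 2*r*sin(r) - 10*r*cos(r) + 10*sin(r) - 3*cos(r) + C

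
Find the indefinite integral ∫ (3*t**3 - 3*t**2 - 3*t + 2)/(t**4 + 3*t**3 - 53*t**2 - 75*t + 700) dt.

287*log(t - 5)/120 - 134*log(t - 4)/99 - 433*log(t + 5)/180 + 1153*log(t + 7)/264 + C

Factor the denominator: (t - 5)*(t - 4)*(t + 5)*(t + 7).
Partial-fraction decomposition: 1153/(264*(t + 7)) - 433/(180*(t + 5)) - 134/(99*(t - 4)) + 287/(120*(t - 5)).
Integrate each term: A/(t−a) contributes A·log|t−a|.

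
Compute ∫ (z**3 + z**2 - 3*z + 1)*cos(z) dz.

Use integration by parts with u = z**3 + z**2 - 3*z + 1, dv = cos(z) dz, so v = sin(z).
Apply parts 3 times (tabular method): alternate signs, differentiate u down to 0, integrate dv up.

z**3*sin(z) + z**2*sin(z) + 3*z**2*cos(z) - 9*z*sin(z) + 2*z*cos(z) - sin(z) - 9*cos(z) + C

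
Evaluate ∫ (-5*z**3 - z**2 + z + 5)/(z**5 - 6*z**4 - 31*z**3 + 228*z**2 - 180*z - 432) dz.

Factor the denominator: (z - 6)*(z - 4)*(z - 3)*(z + 1)*(z + 6).
Partial-fraction decomposition: 1043/(5400*(z + 6)) - 2/(175*(z + 1)) - 34/(27*(z - 3)) + 327/(100*(z - 4)) - 1105/(504*(z - 6)).
Integrate each term: A/(z−a) contributes A·log|z−a|.

-1105*log(z - 6)/504 + 327*log(z - 4)/100 - 34*log(z - 3)/27 - 2*log(z + 1)/175 + 1043*log(z + 6)/5400 + C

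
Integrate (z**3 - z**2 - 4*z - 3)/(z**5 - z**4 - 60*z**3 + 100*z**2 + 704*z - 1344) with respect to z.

153*log(z - 6)/1040 - 29*log(z - 4)/352 - 7*log(z - 2)/432 + 67*log(z + 4)/1440 - 367*log(z + 7)/3861 + C

Factor the denominator: (z - 6)*(z - 4)*(z - 2)*(z + 4)*(z + 7).
Partial-fraction decomposition: -367/(3861*(z + 7)) + 67/(1440*(z + 4)) - 7/(432*(z - 2)) - 29/(352*(z - 4)) + 153/(1040*(z - 6)).
Integrate each term: A/(z−a) contributes A·log|z−a|.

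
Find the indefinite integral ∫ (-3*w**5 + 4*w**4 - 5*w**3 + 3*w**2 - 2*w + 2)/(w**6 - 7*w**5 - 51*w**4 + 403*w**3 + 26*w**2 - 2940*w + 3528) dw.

-42397*log(w - 7)/3500 + 9563*log(w - 6)/936 - 3071*log(w - 2)/16200 + 1223*log(w + 3)/9000 - 61903*log(w + 7)/58968 + 31/(450*w - 900) + C

Factor the denominator: (w - 7)*(w - 6)*(w - 2)**2*(w + 3)*(w + 7).
Partial-fraction decomposition: -61903/(58968*(w + 7)) + 1223/(9000*(w + 3)) - 3071/(16200*(w - 2)) - 31/(450*(w - 2)**2) + 9563/(936*(w - 6)) - 42397/(3500*(w - 7)).
Integrate each term; A/(w−a) gives A·log|w−a|; A/(w−a)² gives −A/(w−a).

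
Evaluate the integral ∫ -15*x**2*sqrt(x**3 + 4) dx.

-10*(x**3 + 4)**(3/2)/3 + C

Let u = x**3 + 4, so du = (3*x**2) dx.
Rewriting, the integral becomes -5·∫ √u du = -5·(2/3)u^(3/2).
Substituting back, u = x**3 + 4.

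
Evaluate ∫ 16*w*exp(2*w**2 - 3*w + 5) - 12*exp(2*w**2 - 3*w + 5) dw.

4*exp(2*w**2 - 3*w + 5) + C

Let u = 2*w**2 - 3*w + 5, so du = (4*w - 3) dw.
Rewriting, the integral becomes 4·∫ e^u du = 4·e^u.
Substituting back, u = 2*w**2 - 3*w + 5.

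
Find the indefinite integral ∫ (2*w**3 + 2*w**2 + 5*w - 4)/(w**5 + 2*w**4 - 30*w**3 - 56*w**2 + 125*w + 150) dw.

107*log(w - 5)/480 - 2*log(w - 2)/21 - log(w + 1)/16 + 11*log(w + 3)/32 - 229*log(w + 5)/560 + C

Factor the denominator: (w - 5)*(w - 2)*(w + 1)*(w + 3)*(w + 5).
Partial-fraction decomposition: -229/(560*(w + 5)) + 11/(32*(w + 3)) - 1/(16*(w + 1)) - 2/(21*(w - 2)) + 107/(480*(w - 5)).
Integrate each term: A/(w−a) contributes A·log|w−a|.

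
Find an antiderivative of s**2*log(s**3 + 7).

s**3*log(s**3 + 7)/3 - s**3/3 + 7*log(s**3 + 7)/3 + C

Let u = s**3 + 7, so du = (3*s**2) ds.
The integral becomes (1/3)·∫ log(u) du; integrate by parts with u′=log(u), dv′=du.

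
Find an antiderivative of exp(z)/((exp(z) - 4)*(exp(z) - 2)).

Let u = e^z, du = e^z dz.
The integral becomes ∫ du/((u-4)(u-2)); decompose into partial fractions.

log(exp(z) - 4)/2 - log(exp(z) - 2)/2 + C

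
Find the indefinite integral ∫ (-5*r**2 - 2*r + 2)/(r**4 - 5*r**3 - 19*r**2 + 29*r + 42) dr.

-257*log(r - 7)/400 + 22*log(r - 2)/75 - log(r + 1)/48 + 37*log(r + 3)/100 + C

Factor the denominator: (r - 7)*(r - 2)*(r + 1)*(r + 3).
Partial-fraction decomposition: 37/(100*(r + 3)) - 1/(48*(r + 1)) + 22/(75*(r - 2)) - 257/(400*(r - 7)).
Integrate each term: A/(r−a) contributes A·log|r−a|.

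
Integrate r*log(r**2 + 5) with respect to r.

r**2*log(r**2 + 5)/2 - r**2/2 + 5*log(r**2 + 5)/2 + C

Let u = r**2 + 5, so du = (2*r) dr.
The integral becomes (1/2)·∫ log(u) du; integrate by parts with u′=log(u), dv′=du.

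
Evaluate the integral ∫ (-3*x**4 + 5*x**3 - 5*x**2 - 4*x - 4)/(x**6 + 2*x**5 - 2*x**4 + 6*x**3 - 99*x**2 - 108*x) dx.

Factor the denominator: x*(x - 3)*(x + 1)*(x + 4)*(x**2 + 9).
Partial-fraction decomposition: -(496*x + 771)/(1350*(x**2 + 9)) + 289/(525*(x + 4)) - 13/(120*(x + 1)) - 169/(1512*(x - 3)) + 1/(27*x).
Integrate each term; A/(x−a) gives A·log|x−a|; the (Bx+D)/(x²+p²) term gives a log and an atan.

log(x)/27 - 169*log(x - 3)/1512 - 13*log(x + 1)/120 + 289*log(x + 4)/525 - 124*log(x**2 + 9)/675 - 257*atan(x/3)/1350 + C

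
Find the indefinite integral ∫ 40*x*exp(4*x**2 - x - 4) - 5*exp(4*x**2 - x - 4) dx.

5*exp(4*x**2 - x - 4) + C

Let u = 4*x**2 - x - 4, so du = (8*x - 1) dx.
Rewriting, the integral becomes 5·∫ e^u du = 5·e^u.
Substituting back, u = 4*x**2 - x - 4.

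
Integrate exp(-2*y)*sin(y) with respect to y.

Let I denote the integral. Integrate by parts with u = sin(y), dv = exp(-2*y) dy, so v = -exp(-2*y)/2: I = -exp(-2*y)*sin(y)/2 + (1/2)·∫ exp(-2*y)*cos(y) dy.
Apply parts again with u = cos(y), dv = exp(-2*y) dy: ∫ exp(-2*y)*cos(y) dy = -exp(-2*y)*cos(y)/2 − (1/2)·I. Substituting back brings back I: I = -exp(-2*y)*sin(y)/2 - exp(-2*y)*cos(y)/4 − (1/4)·I.
Solving for I: (1 + 1/4)·I equals the remaining terms, so I = (4/5)·(-exp(-2*y)*sin(y)/2 - exp(-2*y)*cos(y)/4).

-2*exp(-2*y)*sin(y)/5 - exp(-2*y)*cos(y)/5 + C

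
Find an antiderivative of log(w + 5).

w*log(w + 5) - w + 5*log(w + 5) + C

Use integration by parts with u = log(w + 5), dv = dw.
Then du = 1/(w + 5) dw and v = w.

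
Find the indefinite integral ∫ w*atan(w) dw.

Use integration by parts with u = arctan(w), dv = w dw.
Then du = 1/(w**2 + 1) dw.

w**2*atan(w)/2 - w/2 + atan(w)/2 + C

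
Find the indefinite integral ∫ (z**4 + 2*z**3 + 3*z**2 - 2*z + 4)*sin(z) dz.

Use integration by parts with u = z**4 + 2*z**3 + 3*z**2 - 2*z + 4, dv = sin(z) dz, so v = -cos(z).
Apply parts 4 times (tabular method): alternate signs, differentiate u down to 0, integrate dv up.

-z**4*cos(z) + 4*z**3*sin(z) - 2*z**3*cos(z) + 6*z**2*sin(z) + 9*z**2*cos(z) - 18*z*sin(z) + 14*z*cos(z) - 14*sin(z) - 22*cos(z) + C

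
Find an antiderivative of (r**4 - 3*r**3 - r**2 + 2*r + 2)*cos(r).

Use integration by parts with u = r**4 - 3*r**3 - r**2 + 2*r + 2, dv = cos(r) dr, so v = sin(r).
Apply parts 4 times (tabular method): alternate signs, differentiate u down to 0, integrate dv up.

r**4*sin(r) - 3*r**3*sin(r) + 4*r**3*cos(r) - 13*r**2*sin(r) - 9*r**2*cos(r) + 20*r*sin(r) - 26*r*cos(r) + 28*sin(r) + 20*cos(r) + C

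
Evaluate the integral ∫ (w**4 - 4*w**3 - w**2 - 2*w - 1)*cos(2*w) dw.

w**4*sin(2*w)/2 - 2*w**3*sin(2*w) + w**3*cos(2*w) - 2*w**2*sin(2*w) - 3*w**2*cos(2*w) + 2*w*sin(2*w) - 2*w*cos(2*w) + sin(2*w)/2 + cos(2*w) + C

Use integration by parts with u = w**4 - 4*w**3 - w**2 - 2*w - 1, dv = cos(2*w) dw, so v = sin(2*w)/2.
Apply parts 4 times (tabular method): alternate signs, differentiate u down to 0, integrate dv up.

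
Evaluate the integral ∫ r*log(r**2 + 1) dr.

Let u = r**2 + 1, so du = (2*r) dr.
The integral becomes (1/2)·∫ log(u) du; integrate by parts with u′=log(u), dv′=du.

r**2*log(r**2 + 1)/2 - r**2/2 + log(r**2 + 1)/2 + C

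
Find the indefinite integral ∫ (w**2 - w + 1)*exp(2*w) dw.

Use integration by parts with u = w**2 - w + 1, dv = exp(2*w) dw, so v = exp(2*w)/2.
Apply parts 2 times (tabular method): alternate signs, differentiate u down to 0, integrate dv up.

(w**2 - 2*w + 2)*exp(2*w)/2 + C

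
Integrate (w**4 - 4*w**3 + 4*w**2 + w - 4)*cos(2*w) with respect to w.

w**4*sin(2*w)/2 - 2*w**3*sin(2*w) + w**3*cos(2*w) + w**2*sin(2*w)/2 - 3*w**2*cos(2*w) + 7*w*sin(2*w)/2 + w*cos(2*w)/2 - 9*sin(2*w)/4 + 7*cos(2*w)/4 + C

Use integration by parts with u = w**4 - 4*w**3 + 4*w**2 + w - 4, dv = cos(2*w) dw, so v = sin(2*w)/2.
Apply parts 4 times (tabular method): alternate signs, differentiate u down to 0, integrate dv up.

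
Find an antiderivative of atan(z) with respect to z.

Use integration by parts with u = arctan(z), dv = dz.
Then du = 1/(z**2 + 1) dz.

z*atan(z) - log(z**2 + 1)/2 + C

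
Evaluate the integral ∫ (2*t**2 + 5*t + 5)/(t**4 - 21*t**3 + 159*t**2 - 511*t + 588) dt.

-95*log(t - 7)/24 + 19*log(t - 4)/3 - 19*log(t - 3)/8 - 23/(2*t - 14) + C

Factor the denominator: (t - 7)**2*(t - 4)*(t - 3).
Partial-fraction decomposition: -19/(8*(t - 3)) + 19/(3*(t - 4)) - 95/(24*(t - 7)) + 23/(2*(t - 7)**2).
Integrate each term; A/(t−a) gives A·log|t−a|; A/(t−a)² gives −A/(t−a).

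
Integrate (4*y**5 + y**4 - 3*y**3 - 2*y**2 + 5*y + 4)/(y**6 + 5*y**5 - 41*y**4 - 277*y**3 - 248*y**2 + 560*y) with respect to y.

log(y)/140 + 2077*log(y - 7)/1848 - log(y - 1)/100 - 32189*log(y + 4)/1100 + 3857*log(y + 5)/120 - 84/(5*y + 20) + C

Factor the denominator: y*(y - 7)*(y - 1)*(y + 4)**2*(y + 5).
Partial-fraction decomposition: 3857/(120*(y + 5)) - 32189/(1100*(y + 4)) + 84/(5*(y + 4)**2) - 1/(100*(y - 1)) + 2077/(1848*(y - 7)) + 1/(140*y).
Integrate each term; A/(y−a) gives A·log|y−a|; A/(y−a)² gives −A/(y−a).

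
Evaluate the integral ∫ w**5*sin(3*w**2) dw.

Let u = w², du = 2w dw; rewrite as (1/2)∫ u^2·sin(3u) du.
Now integrate by parts 2 times.

-w**4*cos(3*w**2)/6 + w**2*sin(3*w**2)/9 + cos(3*w**2)/27 + C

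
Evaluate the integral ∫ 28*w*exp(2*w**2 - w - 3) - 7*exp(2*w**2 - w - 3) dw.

7*exp(2*w**2 - w - 3) + C

Let u = 2*w**2 - w - 3, so du = (4*w - 1) dw.
Rewriting, the integral becomes 7·∫ e^u du = 7·e^u.
Substituting back, u = 2*w**2 - w - 3.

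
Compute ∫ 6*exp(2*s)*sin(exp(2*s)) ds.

-3*cos(exp(2*s)) + C

Let u = exp(2*s), so du = (2*exp(2*s)) ds.
Rewriting, the integral becomes 3·∫ sin(u) du = 3·-cos(u).
Substituting back, u = exp(2*s).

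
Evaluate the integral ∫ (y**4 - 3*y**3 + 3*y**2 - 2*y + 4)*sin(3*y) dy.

-y**4*cos(3*y)/3 + 4*y**3*sin(3*y)/9 + y**3*cos(3*y) - y**2*sin(3*y) - 5*y**2*cos(3*y)/9 + 10*y*sin(3*y)/27 - 98*cos(3*y)/81 + C

Use integration by parts with u = y**4 - 3*y**3 + 3*y**2 - 2*y + 4, dv = sin(3*y) dy, so v = -cos(3*y)/3.
Apply parts 4 times (tabular method): alternate signs, differentiate u down to 0, integrate dv up.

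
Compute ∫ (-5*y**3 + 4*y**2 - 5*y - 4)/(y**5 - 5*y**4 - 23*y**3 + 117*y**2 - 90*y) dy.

Factor the denominator: y*(y - 6)*(y - 3)*(y - 1)*(y + 5).
Partial-fraction decomposition: 373/(1320*(y + 5)) - 1/(6*(y - 1)) + 59/(72*(y - 3)) - 97/(99*(y - 6)) + 2/(45*y).
Integrate each term: A/(y−a) contributes A·log|y−a|.

2*log(y)/45 - 97*log(y - 6)/99 + 59*log(y - 3)/72 - log(y - 1)/6 + 373*log(y + 5)/1320 + C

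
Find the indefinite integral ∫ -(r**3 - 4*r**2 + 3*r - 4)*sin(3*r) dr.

Use integration by parts with u = r**3 - 4*r**2 + 3*r - 4, dv = -sin(3*r) dr, so v = cos(3*r)/3.
Apply parts 3 times (tabular method): alternate signs, differentiate u down to 0, integrate dv up.

r**3*cos(3*r)/3 - r**2*sin(3*r)/3 - 4*r**2*cos(3*r)/3 + 8*r*sin(3*r)/9 + 7*r*cos(3*r)/9 - 7*sin(3*r)/27 - 28*cos(3*r)/27 + C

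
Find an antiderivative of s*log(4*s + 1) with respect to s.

Use integration by parts with u = log(4*s + 1), dv = s ds.
Then du = 4/(4*s + 1) ds and v = s**2/2.

s**2*log(4*s + 1)/2 - s**2/4 + s/8 - log(4*s + 1)/32 + C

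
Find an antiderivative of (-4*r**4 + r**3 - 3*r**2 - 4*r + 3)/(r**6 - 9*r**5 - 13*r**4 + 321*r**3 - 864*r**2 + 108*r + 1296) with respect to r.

-1699*log(r - 6)/504 + 1021*log(r - 4)/100 - 1001*log(r - 3)/144 - log(r + 1)/2800 + 203*log(r + 6)/1800 + 37/(12*r - 36) + C

Factor the denominator: (r - 6)*(r - 4)*(r - 3)**2*(r + 1)*(r + 6).
Partial-fraction decomposition: 203/(1800*(r + 6)) - 1/(2800*(r + 1)) - 1001/(144*(r - 3)) - 37/(12*(r - 3)**2) + 1021/(100*(r - 4)) - 1699/(504*(r - 6)).
Integrate each term; A/(r−a) gives A·log|r−a|; A/(r−a)² gives −A/(r−a).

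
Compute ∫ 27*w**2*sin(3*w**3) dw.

Let u = 3*w**3, so du = (9*w**2) dw.
Rewriting, the integral becomes 3·∫ sin(u) du = 3·-cos(u).
Substituting back, u = 3*w**3.

-3*cos(3*w**3) + C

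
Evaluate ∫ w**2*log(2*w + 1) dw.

w**3*log(2*w + 1)/3 - w**3/9 + w**2/12 - w/12 + log(2*w + 1)/24 + C

Use integration by parts with u = log(2*w + 1), dv = w**2 dw.
Then du = 2/(2*w + 1) dw and v = w**3/3.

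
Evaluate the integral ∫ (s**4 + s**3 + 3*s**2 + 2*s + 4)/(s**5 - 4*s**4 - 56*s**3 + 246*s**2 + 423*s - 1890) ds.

1636*log(s - 6)/351 - 839*log(s - 5)/192 + 29*log(s - 3)/72 - 79*log(s + 3)/1728 + 439*log(s + 7)/1248 + C

Factor the denominator: (s - 6)*(s - 5)*(s - 3)*(s + 3)*(s + 7).
Partial-fraction decomposition: 439/(1248*(s + 7)) - 79/(1728*(s + 3)) + 29/(72*(s - 3)) - 839/(192*(s - 5)) + 1636/(351*(s - 6)).
Integrate each term: A/(s−a) contributes A·log|s−a|.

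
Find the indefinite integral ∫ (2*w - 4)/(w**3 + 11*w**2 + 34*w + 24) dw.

-2*log(w + 1)/5 + 2*log(w + 4) - 8*log(w + 6)/5 + C

Factor the denominator: (w + 1)*(w + 4)*(w + 6).
Partial-fraction decomposition: -8/(5*(w + 6)) + 2/(w + 4) - 2/(5*(w + 1)).
Integrate each term: A/(w−a) contributes A·log|w−a|.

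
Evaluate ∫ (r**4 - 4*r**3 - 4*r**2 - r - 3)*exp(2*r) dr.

Use integration by parts with u = r**4 - 4*r**3 - 4*r**2 - r - 3, dv = exp(2*r) dr, so v = exp(2*r)/2.
Apply parts 4 times (tabular method): alternate signs, differentiate u down to 0, integrate dv up.

(r**4 - 6*r**3 + 5*r**2 - 6*r)*exp(2*r)/2 + C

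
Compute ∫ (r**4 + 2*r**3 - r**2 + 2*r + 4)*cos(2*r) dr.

Use integration by parts with u = r**4 + 2*r**3 - r**2 + 2*r + 4, dv = cos(2*r) dr, so v = sin(2*r)/2.
Apply parts 4 times (tabular method): alternate signs, differentiate u down to 0, integrate dv up.

r**4*sin(2*r)/2 + r**3*sin(2*r) + r**3*cos(2*r) - 2*r**2*sin(2*r) + 3*r**2*cos(2*r)/2 - r*sin(2*r)/2 - 2*r*cos(2*r) + 3*sin(2*r) - cos(2*r)/4 + C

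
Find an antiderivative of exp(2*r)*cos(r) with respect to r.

Let I denote the integral. Integrate by parts with u = cos(r), dv = exp(2*r) dr, so v = exp(2*r)/2: I = exp(2*r)*cos(r)/2 + (1/2)·∫ exp(2*r)*sin(r) dr.
Apply parts again with u = sin(r), dv = exp(2*r) dr: ∫ exp(2*r)*sin(r) dr = exp(2*r)*sin(r)/2 − (1/2)·I. Substituting back brings back I: I = exp(2*r)*sin(r)/4 + exp(2*r)*cos(r)/2 − (1/4)·I.
Solving for I: (1 + 1/4)·I equals the remaining terms, so I = (4/5)·(exp(2*r)*sin(r)/4 + exp(2*r)*cos(r)/2).

exp(2*r)*sin(r)/5 + 2*exp(2*r)*cos(r)/5 + C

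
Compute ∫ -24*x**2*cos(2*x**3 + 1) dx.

Let u = 2*x**3 + 1, so du = (6*x**2) dx.
Rewriting, the integral becomes -4·∫ cos(u) du = -4·sin(u).
Substituting back, u = 2*x**3 + 1.

-4*sin(2*x**3 + 1) + C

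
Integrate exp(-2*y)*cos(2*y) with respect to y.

exp(-2*y)*sin(2*y)/4 - exp(-2*y)*cos(2*y)/4 + C

Let I denote the integral. Integrate by parts with u = cos(2*y), dv = exp(-2*y) dy, so v = -exp(-2*y)/2: I = -exp(-2*y)*cos(2*y)/2 − ∫ exp(-2*y)*sin(2*y) dy.
Apply parts again with u = sin(2*y), dv = exp(-2*y) dy: ∫ exp(-2*y)*sin(2*y) dy = -exp(-2*y)*sin(2*y)/2 + I. Substituting back brings back I: I = exp(-2*y)*sin(2*y)/2 - exp(-2*y)*cos(2*y)/2 − I.
Solving for I: (1 + 1)·I equals the remaining terms, so I = (1/2)·(exp(-2*y)*sin(2*y)/2 - exp(-2*y)*cos(2*y)/2).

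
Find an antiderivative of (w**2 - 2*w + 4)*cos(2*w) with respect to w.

w**2*sin(2*w)/2 - w*sin(2*w) + w*cos(2*w)/2 + 7*sin(2*w)/4 - cos(2*w)/2 + C

Use integration by parts with u = w**2 - 2*w + 4, dv = cos(2*w) dw, so v = sin(2*w)/2.
Apply parts 2 times (tabular method): alternate signs, differentiate u down to 0, integrate dv up.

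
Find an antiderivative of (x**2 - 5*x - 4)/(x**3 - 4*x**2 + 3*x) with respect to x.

Factor the denominator: x*(x - 3)*(x - 1).
Partial-fraction decomposition: 4/(x - 1) - 5/(3*(x - 3)) - 4/(3*x).
Integrate each term: A/(x−a) contributes A·log|x−a|.

-4*log(x)/3 - 5*log(x - 3)/3 + 4*log(x - 1) + C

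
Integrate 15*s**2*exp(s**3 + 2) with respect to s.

Let u = s**3 + 2, so du = (3*s**2) ds.
Rewriting, the integral becomes 5·∫ e^u du = 5·e^u.
Substituting back, u = s**3 + 2.

5*exp(s**3 + 2) + C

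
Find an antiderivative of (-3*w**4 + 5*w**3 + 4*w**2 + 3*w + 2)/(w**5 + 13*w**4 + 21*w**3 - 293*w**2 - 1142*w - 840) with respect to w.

-103*log(w - 5)/648 + log(w + 1)/108 - 517*log(w + 4)/81 + 44*log(w + 6) - 8741*log(w + 7)/216 + C

Factor the denominator: (w - 5)*(w + 1)*(w + 4)*(w + 6)*(w + 7).
Partial-fraction decomposition: -8741/(216*(w + 7)) + 44/(w + 6) - 517/(81*(w + 4)) + 1/(108*(w + 1)) - 103/(648*(w - 5)).
Integrate each term: A/(w−a) contributes A·log|w−a|.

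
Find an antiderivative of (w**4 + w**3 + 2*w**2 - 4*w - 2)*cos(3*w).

Use integration by parts with u = w**4 + w**3 + 2*w**2 - 4*w - 2, dv = cos(3*w) dw, so v = sin(3*w)/3.
Apply parts 4 times (tabular method): alternate signs, differentiate u down to 0, integrate dv up.

w**4*sin(3*w)/3 + w**3*sin(3*w)/3 + 4*w**3*cos(3*w)/9 + 2*w**2*sin(3*w)/9 + w**2*cos(3*w)/3 - 14*w*sin(3*w)/9 + 4*w*cos(3*w)/27 - 58*sin(3*w)/81 - 14*cos(3*w)/27 + C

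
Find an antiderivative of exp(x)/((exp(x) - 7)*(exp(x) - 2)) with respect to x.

Let u = e^x, du = e^x dx.
The integral becomes ∫ du/((u-7)(u-2)); decompose into partial fractions.

log(exp(x) - 7)/5 - log(exp(x) - 2)/5 + C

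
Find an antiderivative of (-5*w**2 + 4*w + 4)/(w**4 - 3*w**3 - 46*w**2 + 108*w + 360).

-19*log(w - 6)/12 + 101*log(w - 5)/77 - 3*log(w + 2)/28 + 25*log(w + 6)/66 + C

Factor the denominator: (w - 6)*(w - 5)*(w + 2)*(w + 6).
Partial-fraction decomposition: 25/(66*(w + 6)) - 3/(28*(w + 2)) + 101/(77*(w - 5)) - 19/(12*(w - 6)).
Integrate each term: A/(w−a) contributes A·log|w−a|.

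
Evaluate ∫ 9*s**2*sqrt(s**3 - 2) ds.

Let u = s**3 - 2, so du = (3*s**2) ds.
Rewriting, the integral becomes 3·∫ √u du = 3·(2/3)u^(3/2).
Substituting back, u = s**3 - 2.

2*(s**3 - 2)**(3/2) + C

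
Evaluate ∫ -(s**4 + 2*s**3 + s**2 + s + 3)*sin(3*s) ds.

s**4*cos(3*s)/3 - 4*s**3*sin(3*s)/9 + 2*s**3*cos(3*s)/3 - 2*s**2*sin(3*s)/3 - s**2*cos(3*s)/9 + 2*s*sin(3*s)/27 - s*cos(3*s)/9 + sin(3*s)/27 + 83*cos(3*s)/81 + C

Use integration by parts with u = s**4 + 2*s**3 + s**2 + s + 3, dv = -sin(3*s) ds, so v = cos(3*s)/3.
Apply parts 4 times (tabular method): alternate signs, differentiate u down to 0, integrate dv up.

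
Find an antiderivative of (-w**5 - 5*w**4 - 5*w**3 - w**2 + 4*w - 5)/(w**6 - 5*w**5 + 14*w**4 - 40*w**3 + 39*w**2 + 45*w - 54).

-785*log(w - 3)/144 + 51*log(w - 2)/13 - 13*log(w - 1)/40 + 3*log(w + 1)/80 + 1909*log(w**2 + 9)/4680 - 881*atan(w/3)/2340 + C

Factor the denominator: (w - 3)*(w - 2)*(w - 1)*(w + 1)*(w**2 + 9).
Partial-fraction decomposition: (1909*w - 2643)/(2340*(w**2 + 9)) + 3/(80*(w + 1)) - 13/(40*(w - 1)) + 51/(13*(w - 2)) - 785/(144*(w - 3)).
Integrate each term; A/(w−a) gives A·log|w−a|; the (Bw+D)/(w²+p²) term gives a log and an atan.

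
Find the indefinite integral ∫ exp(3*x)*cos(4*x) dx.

Let I denote the integral. Integrate by parts with u = cos(4*x), dv = exp(3*x) dx, so v = exp(3*x)/3: I = exp(3*x)*cos(4*x)/3 + (4/3)·∫ exp(3*x)*sin(4*x) dx.
Apply parts again with u = sin(4*x), dv = exp(3*x) dx: ∫ exp(3*x)*sin(4*x) dx = exp(3*x)*sin(4*x)/3 − (4/3)·I. Substituting back brings back I: I = 4*exp(3*x)*sin(4*x)/9 + exp(3*x)*cos(4*x)/3 − (16/9)·I.
Solving for I: (1 + 16/9)·I equals the remaining terms, so I = (9/25)·(4*exp(3*x)*sin(4*x)/9 + exp(3*x)*cos(4*x)/3).

4*exp(3*x)*sin(4*x)/25 + 3*exp(3*x)*cos(4*x)/25 + C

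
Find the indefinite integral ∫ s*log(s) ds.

s**2*log(s)/2 - s**2/4 + C

Use integration by parts with u = log(s), dv = s ds.
Then du = 1/s ds and v = s**2/2.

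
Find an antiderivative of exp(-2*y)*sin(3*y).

Let I denote the integral. Integrate by parts with u = sin(3*y), dv = exp(-2*y) dy, so v = -exp(-2*y)/2: I = -exp(-2*y)*sin(3*y)/2 + (3/2)·∫ exp(-2*y)*cos(3*y) dy.
Apply parts again with u = cos(3*y), dv = exp(-2*y) dy: ∫ exp(-2*y)*cos(3*y) dy = -exp(-2*y)*cos(3*y)/2 − (3/2)·I. Substituting back brings back I: I = -exp(-2*y)*sin(3*y)/2 - 3*exp(-2*y)*cos(3*y)/4 − (9/4)·I.
Solving for I: (1 + 9/4)·I equals the remaining terms, so I = (4/13)·(-exp(-2*y)*sin(3*y)/2 - 3*exp(-2*y)*cos(3*y)/4).

-2*exp(-2*y)*sin(3*y)/13 - 3*exp(-2*y)*cos(3*y)/13 + C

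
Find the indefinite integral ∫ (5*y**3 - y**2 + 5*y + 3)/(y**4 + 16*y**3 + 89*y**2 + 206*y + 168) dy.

-51*log(y + 2)/10 + 39*log(y + 3) - 353*log(y + 4)/6 + 449*log(y + 7)/15 + C

Factor the denominator: (y + 2)*(y + 3)*(y + 4)*(y + 7).
Partial-fraction decomposition: 449/(15*(y + 7)) - 353/(6*(y + 4)) + 39/(y + 3) - 51/(10*(y + 2)).
Integrate each term: A/(y−a) contributes A·log|y−a|.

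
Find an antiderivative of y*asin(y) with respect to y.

y**2*asin(y)/2 + y*sqrt(-y**2 + 1)/4 - asin(y)/4 + C

Use integration by parts with u = arcsin(y), dv = y dy.
Then du = 1/sqrt(-y**2 + 1) dy.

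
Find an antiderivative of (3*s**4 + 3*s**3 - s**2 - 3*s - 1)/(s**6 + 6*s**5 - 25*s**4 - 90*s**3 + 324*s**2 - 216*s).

log(s)/216 + 305*log(s - 3)/486 - 61*log(s - 2)/128 + log(s - 1)/98 - 252761*log(s + 6)/1524096 - 3221/(3024*s + 18144) + C

Factor the denominator: s*(s - 3)*(s - 2)*(s - 1)*(s + 6)**2.
Partial-fraction decomposition: -252761/(1524096*(s + 6)) + 3221/(3024*(s + 6)**2) + 1/(98*(s - 1)) - 61/(128*(s - 2)) + 305/(486*(s - 3)) + 1/(216*s).
Integrate each term; A/(s−a) gives A·log|s−a|; A/(s−a)² gives −A/(s−a).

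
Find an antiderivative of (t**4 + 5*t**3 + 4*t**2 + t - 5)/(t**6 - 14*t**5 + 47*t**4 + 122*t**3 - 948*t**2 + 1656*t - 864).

Factor the denominator: (t - 6)**2*(t - 3)*(t - 2)*(t - 1)*(t + 4).
Partial-fraction decomposition: 3/(7000*(t + 4)) + 3/(125*(t - 1)) - 23/(32*(t - 2)) + 125/(63*(t - 3)) - 46433/(36000*(t - 6)) + 2521/(600*(t - 6)**2).
Integrate each term; A/(t−a) gives A·log|t−a|; A/(t−a)² gives −A/(t−a).

-46433*log(t - 6)/36000 + 125*log(t - 3)/63 - 23*log(t - 2)/32 + 3*log(t - 1)/125 + 3*log(t + 4)/7000 - 2521/(600*t - 3600) + C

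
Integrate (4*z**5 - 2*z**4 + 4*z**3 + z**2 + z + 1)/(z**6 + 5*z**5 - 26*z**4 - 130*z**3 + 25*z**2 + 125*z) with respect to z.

Factor the denominator: z*(z - 5)*(z - 1)*(z + 1)*(z + 5)**2.
Partial-fraction decomposition: 23957/(8000*(z + 5)) - 4743/(400*(z + 5)**2) + 3/(64*(z + 1)) - 1/(32*(z - 1)) + 3927/(4000*(z - 5)) + 1/(125*z).
Integrate each term; A/(z−a) gives A·log|z−a|; A/(z−a)² gives −A/(z−a).

log(z)/125 + 3927*log(z - 5)/4000 - log(z - 1)/32 + 3*log(z + 1)/64 + 23957*log(z + 5)/8000 + 4743/(400*z + 2000) + C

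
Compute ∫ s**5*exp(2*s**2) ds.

Let u = s², du = 2s ds; rewrite as (1/2)∫ u^2·exp(2u) du.
Now integrate by parts 2 times.

(2*s**4 - 2*s**2 + 1)*exp(2*s**2)/8 + C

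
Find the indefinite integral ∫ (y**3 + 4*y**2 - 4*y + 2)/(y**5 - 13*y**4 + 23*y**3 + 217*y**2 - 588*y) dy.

Factor the denominator: y*(y - 7)**2*(y - 3)*(y + 4).
Partial-fraction decomposition: 9/(1694*(y + 4)) + 53/(336*(y - 3)) - 15145/(94864*(y - 7)) + 513/(308*(y - 7)**2) - 1/(294*y).
Integrate each term; A/(y−a) gives A·log|y−a|; A/(y−a)² gives −A/(y−a).

-log(y)/294 - 15145*log(y - 7)/94864 + 53*log(y - 3)/336 + 9*log(y + 4)/1694 - 513/(308*y - 2156) + C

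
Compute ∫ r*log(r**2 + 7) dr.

r**2*log(r**2 + 7)/2 - r**2/2 + 7*log(r**2 + 7)/2 + C

Let u = r**2 + 7, so du = (2*r) dr.
The integral becomes (1/2)·∫ log(u) du; integrate by parts with u′=log(u), dv′=du.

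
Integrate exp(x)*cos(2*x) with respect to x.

2*exp(x)*sin(2*x)/5 + exp(x)*cos(2*x)/5 + C

Let I denote the integral. Integrate by parts with u = cos(2*x), dv = exp(x) dx, so v = exp(x): I = exp(x)*cos(2*x) + 2·∫ exp(x)*sin(2*x) dx.
Apply parts again with u = sin(2*x), dv = exp(x) dx: ∫ exp(x)*sin(2*x) dx = exp(x)*sin(2*x) − 2·I. Substituting back brings back I: I = 2*exp(x)*sin(2*x) + exp(x)*cos(2*x) − 4·I.
Solving for I: (1 + 4)·I equals the remaining terms, so I = (1/5)·(2*exp(x)*sin(2*x) + exp(x)*cos(2*x)).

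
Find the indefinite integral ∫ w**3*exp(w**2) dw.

(w**2 - 1)*exp(w**2)/2 + C

Let u = w², du = 2w dw; rewrite as (1/2)∫ u^1·exp(1u) du.
Now integrate by parts 1 time.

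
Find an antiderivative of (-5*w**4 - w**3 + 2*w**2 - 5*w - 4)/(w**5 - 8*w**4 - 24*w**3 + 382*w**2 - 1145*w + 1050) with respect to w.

Factor the denominator: (w - 5)**2*(w - 3)*(w - 2)*(w + 7).
Partial-fraction decomposition: -11533/(12960*(w + 7)) + 94/(81*(w - 2)) - 433/(40*(w - 3)) + 4799/(864*(w - 5)) - 3229/(72*(w - 5)**2).
Integrate each term; A/(w−a) gives A·log|w−a|; A/(w−a)² gives −A/(w−a).

4799*log(w - 5)/864 - 433*log(w - 3)/40 + 94*log(w - 2)/81 - 11533*log(w + 7)/12960 + 3229/(72*w - 360) + C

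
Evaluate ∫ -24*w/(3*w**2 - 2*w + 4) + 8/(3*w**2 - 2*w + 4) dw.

-4*log(3*w**2 - 2*w + 4) + C

Let u = 3*w**2 - 2*w + 4, so du = (6*w - 2) dw.
Rewriting, the integral becomes -4·∫ 1/u du = -4·log(u).
Substituting back, u = 3*w**2 - 2*w + 4.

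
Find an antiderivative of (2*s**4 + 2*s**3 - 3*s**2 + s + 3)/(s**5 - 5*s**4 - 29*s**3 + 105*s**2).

64*log(s)/3675 + 5351*log(s - 7)/2352 - 65*log(s - 3)/96 + 923*log(s + 5)/2400 - 1/(35*s) + C

Factor the denominator: s**2*(s - 7)*(s - 3)*(s + 5).
Partial-fraction decomposition: 923/(2400*(s + 5)) - 65/(96*(s - 3)) + 5351/(2352*(s - 7)) + 64/(3675*s) + 1/(35*s**2).
Integrate each term; A/(s−a) gives A·log|s−a|; A/(s−a)² gives −A/(s−a).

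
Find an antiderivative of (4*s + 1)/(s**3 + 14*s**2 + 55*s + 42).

-log(s + 1)/10 + 23*log(s + 6)/5 - 9*log(s + 7)/2 + C

Factor the denominator: (s + 1)*(s + 6)*(s + 7).
Partial-fraction decomposition: -9/(2*(s + 7)) + 23/(5*(s + 6)) - 1/(10*(s + 1)).
Integrate each term: A/(s−a) contributes A·log|s−a|.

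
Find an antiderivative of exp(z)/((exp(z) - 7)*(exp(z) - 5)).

log(exp(z) - 7)/2 - log(exp(z) - 5)/2 + C

Let u = e^z, du = e^z dz.
The integral becomes ∫ du/((u-7)(u-5)); decompose into partial fractions.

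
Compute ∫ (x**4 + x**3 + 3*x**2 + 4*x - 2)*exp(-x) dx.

(-x**4 - 5*x**3 - 18*x**2 - 40*x - 38)*exp(-x) + C

Use integration by parts with u = x**4 + x**3 + 3*x**2 + 4*x - 2, dv = exp(-x) dx, so v = -exp(-x).
Apply parts 4 times (tabular method): alternate signs, differentiate u down to 0, integrate dv up.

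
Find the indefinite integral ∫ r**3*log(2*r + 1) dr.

Use integration by parts with u = log(2*r + 1), dv = r**3 dr.
Then du = 2/(2*r + 1) dr and v = r**4/4.

r**4*log(2*r + 1)/4 - r**4/16 + r**3/24 - r**2/32 + r/32 - log(2*r + 1)/64 + C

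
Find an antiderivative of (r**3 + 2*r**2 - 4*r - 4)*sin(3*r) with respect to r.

-r**3*cos(3*r)/3 + r**2*sin(3*r)/3 - 2*r**2*cos(3*r)/3 + 4*r*sin(3*r)/9 + 14*r*cos(3*r)/9 - 14*sin(3*r)/27 + 40*cos(3*r)/27 + C

Use integration by parts with u = r**3 + 2*r**2 - 4*r - 4, dv = sin(3*r) dr, so v = -cos(3*r)/3.
Apply parts 3 times (tabular method): alternate signs, differentiate u down to 0, integrate dv up.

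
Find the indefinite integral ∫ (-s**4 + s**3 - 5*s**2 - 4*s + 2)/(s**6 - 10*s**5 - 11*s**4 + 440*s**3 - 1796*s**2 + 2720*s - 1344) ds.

Factor the denominator: (s - 6)*(s - 4)**2*(s - 2)*(s - 1)*(s + 7).
Partial-fraction decomposition: 269/(10296*(s + 7)) - 7/(360*(s - 1)) + 17/(72*(s - 2)) + 98/(99*(s - 4)) + 13/(6*(s - 4)**2) - 641/(520*(s - 6)).
Integrate each term; A/(s−a) gives A·log|s−a|; A/(s−a)² gives −A/(s−a).

-641*log(s - 6)/520 + 98*log(s - 4)/99 + 17*log(s - 2)/72 - 7*log(s - 1)/360 + 269*log(s + 7)/10296 - 13/(6*s - 24) + C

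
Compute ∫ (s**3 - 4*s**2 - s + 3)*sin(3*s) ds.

-s**3*cos(3*s)/3 + s**2*sin(3*s)/3 + 4*s**2*cos(3*s)/3 - 8*s*sin(3*s)/9 + 5*s*cos(3*s)/9 - 5*sin(3*s)/27 - 35*cos(3*s)/27 + C

Use integration by parts with u = s**3 - 4*s**2 - s + 3, dv = sin(3*s) ds, so v = -cos(3*s)/3.
Apply parts 3 times (tabular method): alternate signs, differentiate u down to 0, integrate dv up.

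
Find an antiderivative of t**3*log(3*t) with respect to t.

t**4*(log(t) + log(3))/4 - t**4/16 + C

Use integration by parts with u = log(3*t), dv = t**3 dt.
Then du = 1/t dt and v = t**4/4.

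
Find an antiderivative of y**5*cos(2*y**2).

y**4*sin(2*y**2)/4 + y**2*cos(2*y**2)/4 - sin(2*y**2)/8 + C

Let u = y², du = 2y dy; rewrite as (1/2)∫ u^2·cos(2u) du.
Now integrate by parts 2 times.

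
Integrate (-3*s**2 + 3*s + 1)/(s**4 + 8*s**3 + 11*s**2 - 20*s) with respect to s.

Factor the denominator: s*(s - 1)*(s + 4)*(s + 5).
Partial-fraction decomposition: 89/(30*(s + 5)) - 59/(20*(s + 4)) + 1/(30*(s - 1)) - 1/(20*s).
Integrate each term: A/(s−a) contributes A·log|s−a|.

-log(s)/20 + log(s - 1)/30 - 59*log(s + 4)/20 + 89*log(s + 5)/30 + C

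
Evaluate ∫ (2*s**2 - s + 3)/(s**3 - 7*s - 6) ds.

Factor the denominator: (s - 3)*(s + 1)*(s + 2).
Partial-fraction decomposition: 13/(5*(s + 2)) - 3/(2*(s + 1)) + 9/(10*(s - 3)).
Integrate each term: A/(s−a) contributes A·log|s−a|.

9*log(s - 3)/10 - 3*log(s + 1)/2 + 13*log(s + 2)/5 + C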